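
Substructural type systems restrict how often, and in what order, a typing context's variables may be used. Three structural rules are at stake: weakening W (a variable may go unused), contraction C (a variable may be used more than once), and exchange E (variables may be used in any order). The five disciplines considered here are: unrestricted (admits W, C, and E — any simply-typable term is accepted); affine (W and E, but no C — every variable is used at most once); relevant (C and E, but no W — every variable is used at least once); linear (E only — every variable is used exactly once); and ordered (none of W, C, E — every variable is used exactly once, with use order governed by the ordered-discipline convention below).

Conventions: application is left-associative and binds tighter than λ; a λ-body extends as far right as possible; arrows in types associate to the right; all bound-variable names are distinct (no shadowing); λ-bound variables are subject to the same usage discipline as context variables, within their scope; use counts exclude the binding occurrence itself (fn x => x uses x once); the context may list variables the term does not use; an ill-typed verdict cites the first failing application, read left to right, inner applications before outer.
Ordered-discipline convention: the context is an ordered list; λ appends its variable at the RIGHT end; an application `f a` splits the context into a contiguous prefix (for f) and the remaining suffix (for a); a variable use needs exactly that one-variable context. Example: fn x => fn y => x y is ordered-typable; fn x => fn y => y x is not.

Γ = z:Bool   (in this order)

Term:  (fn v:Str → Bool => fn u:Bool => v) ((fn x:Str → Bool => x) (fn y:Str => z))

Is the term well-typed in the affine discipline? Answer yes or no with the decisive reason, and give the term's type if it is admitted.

yes — none of z, v, u, x, y used more than once; term : Bool → Str → Bool
variable uses: z: 1×, v (λ-bound): 1×, u (λ-bound): 0×, x (λ-bound): 1×, y (λ-bound): 0×
use order (left to right): v, x, z
typing: well-typed — term : Bool → Str → Bool
across the five disciplines: ordered ✗; linear ✗; affine ✓; relevant ✗; unrestricted ✓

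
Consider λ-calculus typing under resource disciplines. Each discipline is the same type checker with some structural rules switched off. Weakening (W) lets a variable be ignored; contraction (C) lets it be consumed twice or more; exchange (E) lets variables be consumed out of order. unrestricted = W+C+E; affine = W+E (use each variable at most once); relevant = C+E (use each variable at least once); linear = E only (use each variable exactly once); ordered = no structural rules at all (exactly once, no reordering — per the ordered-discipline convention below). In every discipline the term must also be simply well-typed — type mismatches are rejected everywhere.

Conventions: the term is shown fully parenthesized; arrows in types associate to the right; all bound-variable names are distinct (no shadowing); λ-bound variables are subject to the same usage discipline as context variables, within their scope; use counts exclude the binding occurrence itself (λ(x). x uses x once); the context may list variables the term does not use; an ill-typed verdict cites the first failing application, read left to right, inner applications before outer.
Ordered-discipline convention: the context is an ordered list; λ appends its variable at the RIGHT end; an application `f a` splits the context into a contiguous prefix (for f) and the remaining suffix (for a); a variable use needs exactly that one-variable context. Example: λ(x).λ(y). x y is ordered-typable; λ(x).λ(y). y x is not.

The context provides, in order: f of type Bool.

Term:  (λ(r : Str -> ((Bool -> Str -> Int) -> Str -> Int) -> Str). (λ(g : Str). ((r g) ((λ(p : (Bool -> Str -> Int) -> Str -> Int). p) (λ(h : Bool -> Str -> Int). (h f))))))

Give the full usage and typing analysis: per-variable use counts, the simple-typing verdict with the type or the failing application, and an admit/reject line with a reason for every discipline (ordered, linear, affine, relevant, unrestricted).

use counts: f ×1, r (λ-bound) ×1, g (λ-bound) ×1, p (λ-bound) ×1, h (λ-bound) ×1
use order (left to right): r, g, p, h, f
typing: well-typed at (Str -> ((Bool -> Str -> Int) -> Str -> Int) -> Str) -> Str -> Str
ordered: ✗, needs exchange: uses follow r, g, p, h, f
linear: ✓, exactly-once usage across f, r, g, p, h
affine: ✓, f, r, g, p, h: no repeats, contraction unneeded
relevant: ✓, at least one use each (f, r, g, p, h)
unrestricted: ✓, well-typed at (Str -> ((Bool -> Str -> Int) -> Str -> Int) -> Str) -> Str -> Str; no restrictions here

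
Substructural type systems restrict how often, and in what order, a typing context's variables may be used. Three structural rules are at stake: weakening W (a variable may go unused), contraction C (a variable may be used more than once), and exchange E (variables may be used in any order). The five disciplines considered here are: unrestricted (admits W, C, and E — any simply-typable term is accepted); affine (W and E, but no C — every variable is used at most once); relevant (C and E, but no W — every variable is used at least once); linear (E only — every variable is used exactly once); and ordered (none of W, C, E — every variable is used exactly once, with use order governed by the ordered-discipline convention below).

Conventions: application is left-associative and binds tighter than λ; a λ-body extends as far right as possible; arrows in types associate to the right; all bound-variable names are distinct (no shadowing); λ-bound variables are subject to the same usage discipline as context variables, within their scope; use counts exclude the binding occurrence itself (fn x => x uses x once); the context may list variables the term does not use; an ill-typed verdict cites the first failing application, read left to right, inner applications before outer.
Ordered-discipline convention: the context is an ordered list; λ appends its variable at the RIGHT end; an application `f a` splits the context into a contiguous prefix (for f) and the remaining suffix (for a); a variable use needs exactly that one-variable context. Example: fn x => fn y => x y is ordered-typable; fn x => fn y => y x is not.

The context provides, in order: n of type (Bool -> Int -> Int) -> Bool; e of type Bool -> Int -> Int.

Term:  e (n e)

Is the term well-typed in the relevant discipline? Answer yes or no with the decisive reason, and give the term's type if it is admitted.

yes — none of n, e goes unused; term : Int -> Int
usage: n: 1×; e: 2×
left-to-right use order: e, n, e
typing: well-typed — term : Int -> Int
per-discipline verdicts: ordered ✗; linear ✗; affine ✗; relevant ✓; unrestricted ✓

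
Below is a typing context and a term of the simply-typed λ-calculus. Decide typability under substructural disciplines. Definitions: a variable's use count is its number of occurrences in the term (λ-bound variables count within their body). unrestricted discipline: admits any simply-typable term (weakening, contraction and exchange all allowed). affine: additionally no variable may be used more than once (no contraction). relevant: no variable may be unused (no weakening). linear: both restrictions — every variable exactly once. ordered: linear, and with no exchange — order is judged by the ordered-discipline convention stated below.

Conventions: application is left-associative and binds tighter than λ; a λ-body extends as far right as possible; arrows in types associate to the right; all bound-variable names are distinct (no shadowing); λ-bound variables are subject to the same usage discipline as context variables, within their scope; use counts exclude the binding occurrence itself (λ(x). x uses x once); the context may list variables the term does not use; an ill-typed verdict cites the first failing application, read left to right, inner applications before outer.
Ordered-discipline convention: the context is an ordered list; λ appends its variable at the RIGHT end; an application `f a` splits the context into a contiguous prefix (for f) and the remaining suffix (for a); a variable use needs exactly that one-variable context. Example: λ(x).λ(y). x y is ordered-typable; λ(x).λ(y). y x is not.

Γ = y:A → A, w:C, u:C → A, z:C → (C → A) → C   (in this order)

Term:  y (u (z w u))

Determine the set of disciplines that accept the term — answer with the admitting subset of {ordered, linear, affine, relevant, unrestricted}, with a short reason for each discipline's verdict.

accepted by: relevant, unrestricted
variable uses: y ×1, w ×1, u ×2, z ×1
uses in reading order: y, u, z, w, u
typing: well-typed at A
ordered: ✗ — needs contraction — u ×2
linear: ✗ — needs contraction — u ×2
affine: ✗ — needs contraction — u ×2
relevant: ✓ — none of y, w, u, z goes unused
unrestricted: ✓ — typability at A is all that's needed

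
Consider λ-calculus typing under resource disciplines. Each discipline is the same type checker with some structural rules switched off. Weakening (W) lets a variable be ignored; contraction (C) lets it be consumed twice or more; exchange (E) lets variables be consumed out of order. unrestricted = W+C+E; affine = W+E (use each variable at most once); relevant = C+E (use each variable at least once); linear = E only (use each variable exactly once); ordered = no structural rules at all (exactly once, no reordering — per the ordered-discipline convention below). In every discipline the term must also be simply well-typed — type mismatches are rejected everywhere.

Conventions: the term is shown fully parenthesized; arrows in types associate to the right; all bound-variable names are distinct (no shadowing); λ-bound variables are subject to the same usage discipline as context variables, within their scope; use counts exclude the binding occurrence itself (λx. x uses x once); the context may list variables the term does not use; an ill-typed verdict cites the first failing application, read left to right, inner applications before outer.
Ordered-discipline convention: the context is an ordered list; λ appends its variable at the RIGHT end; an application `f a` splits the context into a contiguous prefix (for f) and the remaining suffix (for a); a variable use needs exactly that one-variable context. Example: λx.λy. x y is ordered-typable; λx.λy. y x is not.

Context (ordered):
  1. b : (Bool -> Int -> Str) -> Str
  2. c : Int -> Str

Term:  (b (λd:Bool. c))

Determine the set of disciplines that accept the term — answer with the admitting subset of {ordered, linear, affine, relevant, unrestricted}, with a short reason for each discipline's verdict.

admitting disciplines: affine, unrestricted
usage: b=1, c=1, d (λ-bound)=0
order of uses: b, c
typing: well-typed at Str
ordered: ✗, d left unused
linear: ✗, d left unused
affine: ✓, b, c, d: no repeats, contraction unneeded
relevant: ✗, d left unused
unrestricted: ✓, typability at Str is all that's needed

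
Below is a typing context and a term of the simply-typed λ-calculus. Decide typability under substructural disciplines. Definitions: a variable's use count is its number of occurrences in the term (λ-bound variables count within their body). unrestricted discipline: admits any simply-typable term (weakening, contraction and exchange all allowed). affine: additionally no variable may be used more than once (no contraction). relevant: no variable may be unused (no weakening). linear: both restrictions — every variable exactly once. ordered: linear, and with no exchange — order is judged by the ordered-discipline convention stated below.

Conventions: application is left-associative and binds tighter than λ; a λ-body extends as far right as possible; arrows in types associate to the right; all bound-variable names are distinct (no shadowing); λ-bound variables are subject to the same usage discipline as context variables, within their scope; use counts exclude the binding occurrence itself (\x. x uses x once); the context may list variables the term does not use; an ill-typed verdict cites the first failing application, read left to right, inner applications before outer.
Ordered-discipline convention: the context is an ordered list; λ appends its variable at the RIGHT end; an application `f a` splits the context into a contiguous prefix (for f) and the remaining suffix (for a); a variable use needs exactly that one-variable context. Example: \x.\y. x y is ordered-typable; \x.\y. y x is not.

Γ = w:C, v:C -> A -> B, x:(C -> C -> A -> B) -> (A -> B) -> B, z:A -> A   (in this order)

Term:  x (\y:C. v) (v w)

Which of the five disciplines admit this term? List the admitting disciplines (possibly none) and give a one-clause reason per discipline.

admitted by: unrestricted
counts: w: 1×; v: 2×; x: 1×; z: 0×; y [bound]: 0×
left-to-right use order: x, v, v, w
typing: well-typed — term : B
ordered: ✗ — uses contraction: v ×2; z, y left unused
linear: ✗ — uses contraction: v ×2; z, y left unused
affine: ✗ — uses contraction: v ×2
relevant: ✗ — z, y left unused
unrestricted: ✓ — typability at B is all that's needed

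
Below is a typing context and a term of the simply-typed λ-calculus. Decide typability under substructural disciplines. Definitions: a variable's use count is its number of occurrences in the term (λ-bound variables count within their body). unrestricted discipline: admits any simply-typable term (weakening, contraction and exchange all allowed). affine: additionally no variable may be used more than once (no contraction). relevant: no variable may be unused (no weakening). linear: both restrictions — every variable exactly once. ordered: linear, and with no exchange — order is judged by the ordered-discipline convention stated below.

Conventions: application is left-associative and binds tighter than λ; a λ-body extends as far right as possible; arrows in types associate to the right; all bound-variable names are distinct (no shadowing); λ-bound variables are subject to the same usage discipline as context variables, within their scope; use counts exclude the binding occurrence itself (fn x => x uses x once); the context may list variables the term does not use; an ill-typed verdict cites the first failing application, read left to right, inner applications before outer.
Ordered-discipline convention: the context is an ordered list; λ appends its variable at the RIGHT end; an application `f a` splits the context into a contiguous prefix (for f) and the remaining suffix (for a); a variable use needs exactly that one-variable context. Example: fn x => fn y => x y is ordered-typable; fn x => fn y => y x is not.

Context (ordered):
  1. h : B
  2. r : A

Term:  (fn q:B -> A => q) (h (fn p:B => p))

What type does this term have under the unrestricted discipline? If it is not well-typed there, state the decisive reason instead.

not well-typed under unrestricted — not simply typable
usage: h ×1, r ×0, q (λ-bound) ×1, p (λ-bound) ×1
order of uses: q, h, p
typing: ill-typed: non-arrow in function slot: B
all disciplines: ordered ✗, linear ✗, affine ✗, relevant ✗, unrestricted ✗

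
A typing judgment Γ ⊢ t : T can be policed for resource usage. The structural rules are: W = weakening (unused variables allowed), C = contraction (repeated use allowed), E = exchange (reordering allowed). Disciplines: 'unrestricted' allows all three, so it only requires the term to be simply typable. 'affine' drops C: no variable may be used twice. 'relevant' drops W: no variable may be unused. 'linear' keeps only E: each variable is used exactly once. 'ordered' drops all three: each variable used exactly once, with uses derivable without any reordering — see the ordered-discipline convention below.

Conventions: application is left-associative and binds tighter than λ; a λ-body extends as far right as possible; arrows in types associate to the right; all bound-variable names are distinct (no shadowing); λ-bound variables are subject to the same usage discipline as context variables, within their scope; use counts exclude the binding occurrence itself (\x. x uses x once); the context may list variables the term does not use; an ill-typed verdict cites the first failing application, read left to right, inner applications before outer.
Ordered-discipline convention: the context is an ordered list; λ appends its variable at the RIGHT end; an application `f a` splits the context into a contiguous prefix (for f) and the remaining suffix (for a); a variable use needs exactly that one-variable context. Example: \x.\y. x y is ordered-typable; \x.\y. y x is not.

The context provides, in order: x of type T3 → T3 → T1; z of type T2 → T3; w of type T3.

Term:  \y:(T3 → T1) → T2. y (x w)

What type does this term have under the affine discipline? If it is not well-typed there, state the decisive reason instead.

term : ((T3 → T1) → T2) → T2
variable uses: x=1, z=0, w=1, y (λ-bound)=1
left-to-right use order: y, x, w
typing: well-typed at ((T3 → T1) → T2) → T2
all disciplines: ordered ✗; linear ✗; affine ✓; relevant ✗; unrestricted ✓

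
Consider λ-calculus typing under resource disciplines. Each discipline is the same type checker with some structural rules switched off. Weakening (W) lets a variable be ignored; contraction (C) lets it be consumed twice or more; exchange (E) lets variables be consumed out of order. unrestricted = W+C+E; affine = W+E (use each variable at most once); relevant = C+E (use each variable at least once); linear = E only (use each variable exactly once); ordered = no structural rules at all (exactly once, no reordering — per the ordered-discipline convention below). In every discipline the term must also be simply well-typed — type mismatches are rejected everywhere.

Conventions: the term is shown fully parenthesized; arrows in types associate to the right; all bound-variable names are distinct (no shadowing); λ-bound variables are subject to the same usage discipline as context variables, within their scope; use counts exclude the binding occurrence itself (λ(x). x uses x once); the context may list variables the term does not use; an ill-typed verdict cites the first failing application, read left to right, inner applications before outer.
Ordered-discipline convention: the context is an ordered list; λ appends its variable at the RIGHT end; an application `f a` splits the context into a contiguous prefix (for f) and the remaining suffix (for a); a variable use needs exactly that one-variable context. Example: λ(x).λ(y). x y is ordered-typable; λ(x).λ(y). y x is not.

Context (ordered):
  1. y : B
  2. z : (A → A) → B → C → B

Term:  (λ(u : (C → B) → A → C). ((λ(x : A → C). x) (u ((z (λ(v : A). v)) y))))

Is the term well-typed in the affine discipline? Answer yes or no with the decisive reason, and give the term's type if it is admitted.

yes — y, z, u, x, v: no repeats, contraction unneeded; term : ((C → B) → A → C) → A → C
counts: y: 1×, z: 1×, u (bound): 1×, x (bound): 1×, v (bound): 1×
left-to-right use order: x, u, z, v, y
typing: the term checks, with type ((C → B) → A → C) → A → C
all disciplines: ordered ✗, linear ✓, affine ✓, relevant ✓, unrestricted ✓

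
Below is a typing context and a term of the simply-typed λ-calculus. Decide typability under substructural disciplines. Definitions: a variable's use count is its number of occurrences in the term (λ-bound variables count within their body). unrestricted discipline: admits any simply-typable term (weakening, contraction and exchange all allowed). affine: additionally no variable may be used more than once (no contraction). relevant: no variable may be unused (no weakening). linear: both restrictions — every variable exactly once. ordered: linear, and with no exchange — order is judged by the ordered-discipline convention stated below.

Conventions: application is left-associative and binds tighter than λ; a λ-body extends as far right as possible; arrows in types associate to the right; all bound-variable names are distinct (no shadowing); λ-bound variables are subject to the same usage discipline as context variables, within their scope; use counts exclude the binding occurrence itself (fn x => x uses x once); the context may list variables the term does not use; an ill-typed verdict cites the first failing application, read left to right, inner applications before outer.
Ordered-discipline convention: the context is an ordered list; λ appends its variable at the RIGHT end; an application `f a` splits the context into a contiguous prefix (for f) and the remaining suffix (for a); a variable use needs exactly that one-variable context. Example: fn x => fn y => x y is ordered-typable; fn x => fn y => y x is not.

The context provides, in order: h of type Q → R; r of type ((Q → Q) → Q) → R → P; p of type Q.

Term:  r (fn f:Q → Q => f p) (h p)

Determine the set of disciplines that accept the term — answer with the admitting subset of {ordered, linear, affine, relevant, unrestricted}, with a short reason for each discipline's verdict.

admitted in: relevant, unrestricted
counts: h=1, r=1, p=2, f [bound]=1
use order (left to right): r, f, p, h, p
typing: well-typed at P
ordered ✗ (uses contraction: p ×2)
linear ✗ (uses contraction: p ×2)
affine ✗ (uses contraction: p ×2)
relevant ✓ (at least one use each (h, r, p, f))
unrestricted ✓ (well-typed at P; no restrictions here)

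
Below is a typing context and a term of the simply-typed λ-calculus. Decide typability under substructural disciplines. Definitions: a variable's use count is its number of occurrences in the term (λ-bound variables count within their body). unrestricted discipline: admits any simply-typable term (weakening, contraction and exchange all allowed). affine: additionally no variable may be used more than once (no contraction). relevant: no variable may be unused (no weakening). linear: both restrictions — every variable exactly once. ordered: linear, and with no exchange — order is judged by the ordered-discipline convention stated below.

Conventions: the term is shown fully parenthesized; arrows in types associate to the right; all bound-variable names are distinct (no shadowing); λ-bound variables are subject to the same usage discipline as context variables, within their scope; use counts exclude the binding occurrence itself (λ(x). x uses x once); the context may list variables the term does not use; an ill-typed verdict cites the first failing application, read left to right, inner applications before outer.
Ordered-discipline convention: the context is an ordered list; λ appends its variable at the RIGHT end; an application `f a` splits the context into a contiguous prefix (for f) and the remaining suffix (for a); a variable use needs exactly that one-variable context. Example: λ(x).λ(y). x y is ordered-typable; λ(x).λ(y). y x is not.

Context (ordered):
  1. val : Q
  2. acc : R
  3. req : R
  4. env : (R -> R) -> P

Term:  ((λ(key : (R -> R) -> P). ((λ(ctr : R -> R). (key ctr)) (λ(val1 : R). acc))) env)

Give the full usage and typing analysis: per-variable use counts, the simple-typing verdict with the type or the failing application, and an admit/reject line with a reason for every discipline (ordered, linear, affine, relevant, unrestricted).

usage: val ×0, acc ×1, req ×0, env ×1, key (bound) ×1, ctr (bound) ×1, val1 (bound) ×0
order of uses: key, ctr, acc, env
typing: the term checks, with type P
ordered: ✗, val, req, val1 left unused
linear: ✗, val, req, val1 left unused
affine: ✓, val, acc, req, env, key, ctr, val1: no repeats, contraction unneeded
relevant: ✗, val, req, val1 left unused
unrestricted: ✓, simply typable at P; W, C, E all held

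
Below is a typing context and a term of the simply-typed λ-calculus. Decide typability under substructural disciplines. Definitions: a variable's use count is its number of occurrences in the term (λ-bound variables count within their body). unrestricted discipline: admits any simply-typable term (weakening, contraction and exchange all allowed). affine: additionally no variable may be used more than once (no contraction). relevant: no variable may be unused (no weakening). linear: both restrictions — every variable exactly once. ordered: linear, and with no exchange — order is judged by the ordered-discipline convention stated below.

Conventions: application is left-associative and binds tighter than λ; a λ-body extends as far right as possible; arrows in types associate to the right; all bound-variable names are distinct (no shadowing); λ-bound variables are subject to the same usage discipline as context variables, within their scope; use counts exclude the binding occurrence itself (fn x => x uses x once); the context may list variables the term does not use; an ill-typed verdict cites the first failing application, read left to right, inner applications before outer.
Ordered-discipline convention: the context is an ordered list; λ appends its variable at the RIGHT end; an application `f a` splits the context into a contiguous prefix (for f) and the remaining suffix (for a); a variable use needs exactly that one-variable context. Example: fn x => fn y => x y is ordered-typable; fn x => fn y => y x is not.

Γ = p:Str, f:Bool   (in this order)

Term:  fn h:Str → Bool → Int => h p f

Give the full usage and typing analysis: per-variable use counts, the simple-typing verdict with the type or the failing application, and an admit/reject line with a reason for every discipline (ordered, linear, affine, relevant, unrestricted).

usage: p: 1×; f: 1×; h [bound]: 1×
uses in reading order: h, p, f
typing: ✓ — (Str → Bool → Int) → Int
ordered: ✗, use order h, p, f needs exchange
linear: ✓, exactly-once usage across p, f, h
affine: ✓, none of p, f, h used more than once
relevant: ✓, p, f, h: all used, weakening unneeded
unrestricted: ✓, well-typed at (Str → Bool → Int) → Int; no restrictions here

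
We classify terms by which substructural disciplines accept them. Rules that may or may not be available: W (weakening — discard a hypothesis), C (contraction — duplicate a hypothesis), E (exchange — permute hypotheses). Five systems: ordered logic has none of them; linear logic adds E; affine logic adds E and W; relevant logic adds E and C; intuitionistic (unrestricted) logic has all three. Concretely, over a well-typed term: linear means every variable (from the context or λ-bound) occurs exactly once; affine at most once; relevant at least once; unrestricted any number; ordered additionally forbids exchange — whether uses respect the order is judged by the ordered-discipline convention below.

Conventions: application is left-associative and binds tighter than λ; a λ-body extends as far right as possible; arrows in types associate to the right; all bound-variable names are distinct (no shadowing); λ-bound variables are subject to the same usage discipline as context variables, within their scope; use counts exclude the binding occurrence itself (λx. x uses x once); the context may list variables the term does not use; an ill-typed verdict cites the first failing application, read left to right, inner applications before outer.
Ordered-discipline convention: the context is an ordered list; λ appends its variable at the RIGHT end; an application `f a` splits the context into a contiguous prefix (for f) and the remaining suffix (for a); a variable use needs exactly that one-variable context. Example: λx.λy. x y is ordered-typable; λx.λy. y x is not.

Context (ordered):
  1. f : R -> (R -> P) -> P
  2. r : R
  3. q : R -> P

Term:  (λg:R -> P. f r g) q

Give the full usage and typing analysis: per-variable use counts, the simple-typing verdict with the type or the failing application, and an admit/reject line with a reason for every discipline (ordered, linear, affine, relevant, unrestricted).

use counts: f=1, r=1, q=1, g (bound)=1
uses in reading order: f, r, g, q
typing: ✓ — P
ordered: ✓, f, r, q, g once each; derivable with no W/C/E
linear: ✓, f, r, q, g: one use apiece
affine: ✓, no duplicate uses among f, r, q, g
relevant: ✓, none of f, r, q, g goes unused
unrestricted: ✓, well-typed at P; no restrictions here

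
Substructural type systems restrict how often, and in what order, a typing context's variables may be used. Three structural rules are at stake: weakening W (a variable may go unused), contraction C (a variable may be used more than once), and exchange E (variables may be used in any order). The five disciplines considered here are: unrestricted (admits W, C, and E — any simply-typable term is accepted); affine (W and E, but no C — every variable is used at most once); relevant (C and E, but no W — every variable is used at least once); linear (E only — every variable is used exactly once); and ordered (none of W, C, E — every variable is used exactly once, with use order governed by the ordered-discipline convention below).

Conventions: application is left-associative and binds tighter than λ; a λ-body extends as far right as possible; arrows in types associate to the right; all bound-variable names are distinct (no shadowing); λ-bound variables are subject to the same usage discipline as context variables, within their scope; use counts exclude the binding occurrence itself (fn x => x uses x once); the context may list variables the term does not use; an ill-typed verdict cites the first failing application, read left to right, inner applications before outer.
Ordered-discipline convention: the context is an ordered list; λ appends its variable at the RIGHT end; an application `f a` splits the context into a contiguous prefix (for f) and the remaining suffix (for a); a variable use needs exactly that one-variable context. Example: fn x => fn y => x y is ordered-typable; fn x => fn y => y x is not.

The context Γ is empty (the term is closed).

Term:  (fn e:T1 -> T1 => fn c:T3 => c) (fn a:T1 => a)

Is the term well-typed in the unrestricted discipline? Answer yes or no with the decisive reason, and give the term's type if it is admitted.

yes — type-checks (T3 -> T3) and nothing is barred; term : T3 -> T3
counts: e (λ-bound)=0; c (λ-bound)=1; a (λ-bound)=1
order of uses: c, a
typing: well-typed — term : T3 -> T3
all disciplines: ordered ✗ | linear ✗ | affine ✓ | relevant ✗ | unrestricted ✓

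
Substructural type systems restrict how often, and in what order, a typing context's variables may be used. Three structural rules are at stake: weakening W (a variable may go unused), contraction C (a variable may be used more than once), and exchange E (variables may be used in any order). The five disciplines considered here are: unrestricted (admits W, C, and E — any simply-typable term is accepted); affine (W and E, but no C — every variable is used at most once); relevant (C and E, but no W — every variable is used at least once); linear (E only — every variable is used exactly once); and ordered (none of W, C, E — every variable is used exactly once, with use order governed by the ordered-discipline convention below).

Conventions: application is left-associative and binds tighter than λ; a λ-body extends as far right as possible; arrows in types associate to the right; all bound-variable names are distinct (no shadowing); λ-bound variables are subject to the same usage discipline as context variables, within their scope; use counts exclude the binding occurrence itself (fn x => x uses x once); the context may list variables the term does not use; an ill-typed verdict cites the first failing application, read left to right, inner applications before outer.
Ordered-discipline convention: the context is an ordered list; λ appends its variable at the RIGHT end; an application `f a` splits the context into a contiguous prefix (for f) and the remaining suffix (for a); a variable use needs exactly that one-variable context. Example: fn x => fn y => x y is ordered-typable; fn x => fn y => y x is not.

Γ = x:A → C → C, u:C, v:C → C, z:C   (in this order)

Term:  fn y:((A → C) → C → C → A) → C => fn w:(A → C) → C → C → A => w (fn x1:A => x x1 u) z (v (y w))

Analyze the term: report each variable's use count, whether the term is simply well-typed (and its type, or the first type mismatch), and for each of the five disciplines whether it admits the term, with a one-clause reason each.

usage: x: 1, u: 1, v: 1, z: 1, y (bound): 1, w (bound): 2, x1 (bound): 1
order of uses: w, x, x1, u, z, v, y, w
typing: the term checks, with type (((A → C) → C → C → A) → C) → ((A → C) → C → C → A) → A
ordered: ✗, w ×2 used more than once (contraction)
linear: ✗, w ×2 used more than once (contraction)
affine: ✗, w ×2 used more than once (contraction)
relevant: ✓, none of x, u, v, z, y, w, x1 goes unused
unrestricted: ✓, well-typed at (((A → C) → C → C → A) → C) → ((A → C) → C → C → A) → A; no restrictions here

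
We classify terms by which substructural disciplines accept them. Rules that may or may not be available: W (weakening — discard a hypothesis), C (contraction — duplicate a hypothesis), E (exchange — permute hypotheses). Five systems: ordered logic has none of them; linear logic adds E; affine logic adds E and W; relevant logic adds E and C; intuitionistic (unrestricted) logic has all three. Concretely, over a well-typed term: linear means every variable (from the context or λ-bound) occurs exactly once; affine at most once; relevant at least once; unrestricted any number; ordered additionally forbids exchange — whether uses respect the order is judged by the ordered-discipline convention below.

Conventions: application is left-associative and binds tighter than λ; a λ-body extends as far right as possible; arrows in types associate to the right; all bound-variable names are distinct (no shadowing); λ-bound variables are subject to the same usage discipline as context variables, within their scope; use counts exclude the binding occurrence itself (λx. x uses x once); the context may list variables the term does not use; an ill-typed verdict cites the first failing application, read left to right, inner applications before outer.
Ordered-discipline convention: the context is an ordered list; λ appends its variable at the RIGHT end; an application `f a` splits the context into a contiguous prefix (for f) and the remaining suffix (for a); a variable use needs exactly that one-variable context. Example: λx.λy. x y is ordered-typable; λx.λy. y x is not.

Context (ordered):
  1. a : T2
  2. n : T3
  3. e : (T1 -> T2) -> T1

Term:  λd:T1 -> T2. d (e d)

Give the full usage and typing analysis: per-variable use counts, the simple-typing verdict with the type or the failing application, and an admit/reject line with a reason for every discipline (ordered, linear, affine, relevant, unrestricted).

variable uses: a=0; n=0; e=1; d (λ-bound)=2
uses in reading order: d, e, d
typing: well-typed at (T1 -> T2) -> T2
ordered: ✗, uses contraction: d ×2; needs weakening: a, n unused
linear: ✗, uses contraction: d ×2; needs weakening: a, n unused
affine: ✗, uses contraction: d ×2
relevant: ✗, needs weakening: a, n unused
unrestricted: ✓, simply typable at (T1 -> T2) -> T2; W, C, E all held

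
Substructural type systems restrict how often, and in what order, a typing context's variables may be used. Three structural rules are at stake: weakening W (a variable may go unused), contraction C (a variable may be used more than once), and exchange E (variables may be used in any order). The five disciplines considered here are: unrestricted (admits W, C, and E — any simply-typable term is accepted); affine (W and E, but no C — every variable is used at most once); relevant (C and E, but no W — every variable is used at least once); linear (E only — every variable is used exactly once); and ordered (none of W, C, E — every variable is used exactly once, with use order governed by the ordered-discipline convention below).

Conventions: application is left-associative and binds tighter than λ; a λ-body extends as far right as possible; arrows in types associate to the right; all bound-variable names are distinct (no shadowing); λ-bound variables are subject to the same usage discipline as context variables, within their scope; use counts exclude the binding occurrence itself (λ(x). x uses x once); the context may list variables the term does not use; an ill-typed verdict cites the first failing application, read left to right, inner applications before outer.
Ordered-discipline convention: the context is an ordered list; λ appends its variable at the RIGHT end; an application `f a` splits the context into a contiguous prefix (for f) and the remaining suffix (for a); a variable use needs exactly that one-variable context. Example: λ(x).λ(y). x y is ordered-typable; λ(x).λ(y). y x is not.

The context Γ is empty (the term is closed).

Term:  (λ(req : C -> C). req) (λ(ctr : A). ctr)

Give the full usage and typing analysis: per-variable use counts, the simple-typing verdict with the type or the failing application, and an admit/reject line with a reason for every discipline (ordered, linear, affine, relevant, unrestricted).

use counts: req (λ-bound): 1; ctr (λ-bound): 1
use order (left to right): req, ctr
typing: ill-typed: argument of type A -> A where C -> C is required
ordered ✗ (a type mismatch blocks all five)
linear ✗ (the type mismatch rejects it)
affine ✗ (not simply typable)
relevant ✗ (fails simple typing)
unrestricted ✗ (a type mismatch blocks all five)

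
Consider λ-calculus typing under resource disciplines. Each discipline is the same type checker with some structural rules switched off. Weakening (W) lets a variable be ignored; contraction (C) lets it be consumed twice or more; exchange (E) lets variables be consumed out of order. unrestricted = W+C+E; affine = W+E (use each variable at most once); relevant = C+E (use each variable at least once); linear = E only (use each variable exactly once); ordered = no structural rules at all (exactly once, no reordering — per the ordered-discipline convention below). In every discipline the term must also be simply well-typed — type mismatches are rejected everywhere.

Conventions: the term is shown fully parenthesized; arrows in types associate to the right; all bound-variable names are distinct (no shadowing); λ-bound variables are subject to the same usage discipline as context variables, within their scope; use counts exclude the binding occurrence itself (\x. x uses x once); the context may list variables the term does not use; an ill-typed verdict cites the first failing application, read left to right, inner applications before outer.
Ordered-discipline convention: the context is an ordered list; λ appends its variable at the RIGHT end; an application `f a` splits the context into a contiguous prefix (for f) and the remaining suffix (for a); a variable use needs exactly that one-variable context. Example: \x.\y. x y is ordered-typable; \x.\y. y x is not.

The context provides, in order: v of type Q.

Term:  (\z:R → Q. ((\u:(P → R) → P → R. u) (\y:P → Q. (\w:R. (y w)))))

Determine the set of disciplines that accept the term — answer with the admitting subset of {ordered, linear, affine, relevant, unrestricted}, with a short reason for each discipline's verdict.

admitted in: none
use counts: v ×0; z (bound) ×0; u (bound) ×1; y (bound) ×1; w (bound) ×1
left-to-right use order: u, y, w
typing: ill-typed: an argument R mismatches the expected P
ordered: ✗, not simply typable
linear: ✗, fails simple typing
affine: ✗, a type mismatch blocks all five
relevant: ✗, the type mismatch rejects it
unrestricted: ✗, not simply typable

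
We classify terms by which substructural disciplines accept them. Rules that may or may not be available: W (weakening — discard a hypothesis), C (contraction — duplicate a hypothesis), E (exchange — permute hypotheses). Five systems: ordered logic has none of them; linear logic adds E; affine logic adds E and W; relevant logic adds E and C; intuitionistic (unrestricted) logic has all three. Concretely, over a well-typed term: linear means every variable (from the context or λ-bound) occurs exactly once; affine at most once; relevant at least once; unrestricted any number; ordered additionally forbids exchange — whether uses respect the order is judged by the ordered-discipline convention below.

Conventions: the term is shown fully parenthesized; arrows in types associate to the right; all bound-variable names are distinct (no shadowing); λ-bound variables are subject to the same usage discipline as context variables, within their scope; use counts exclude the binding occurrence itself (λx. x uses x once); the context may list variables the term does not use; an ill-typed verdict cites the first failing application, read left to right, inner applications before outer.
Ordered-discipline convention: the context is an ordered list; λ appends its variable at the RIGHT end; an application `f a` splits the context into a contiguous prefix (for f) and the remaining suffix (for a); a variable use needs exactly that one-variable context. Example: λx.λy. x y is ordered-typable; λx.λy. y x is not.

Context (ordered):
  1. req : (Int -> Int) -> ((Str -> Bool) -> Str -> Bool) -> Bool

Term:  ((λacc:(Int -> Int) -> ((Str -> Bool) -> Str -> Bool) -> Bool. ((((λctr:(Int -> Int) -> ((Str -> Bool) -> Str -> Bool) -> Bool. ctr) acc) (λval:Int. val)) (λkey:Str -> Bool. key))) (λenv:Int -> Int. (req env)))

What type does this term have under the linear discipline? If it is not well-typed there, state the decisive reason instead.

term : Bool
use counts: req ×1; acc [bound] ×1; ctr [bound] ×1; val [bound] ×1; key [bound] ×1; env [bound] ×1
left-to-right use order: ctr, acc, val, key, req, env
typing: ✓ — Bool
all disciplines: ordered ✓ | linear ✓ | affine ✓ | relevant ✓ | unrestricted ✓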